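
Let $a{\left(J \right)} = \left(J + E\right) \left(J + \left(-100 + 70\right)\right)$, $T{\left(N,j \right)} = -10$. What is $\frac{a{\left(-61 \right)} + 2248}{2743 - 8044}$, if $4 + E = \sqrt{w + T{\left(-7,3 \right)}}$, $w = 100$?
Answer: $- \frac{907}{589} + \frac{91 \sqrt{10}}{1767} \approx -1.377$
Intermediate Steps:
$E = -4 + 3 \sqrt{10}$ ($E = -4 + \sqrt{100 - 10} = -4 + \sqrt{90} = -4 + 3 \sqrt{10} \approx 5.4868$)
$a{\left(J \right)} = \left(-30 + J\right) \left(-4 + J + 3 \sqrt{10}\right)$ ($a{\left(J \right)} = \left(J - \left(4 - 3 \sqrt{10}\right)\right) \left(J + \left(-100 + 70\right)\right) = \left(-4 + J + 3 \sqrt{10}\right) \left(J - 30\right) = \left(-4 + J + 3 \sqrt{10}\right) \left(-30 + J\right) = \left(-30 + J\right) \left(-4 + J + 3 \sqrt{10}\right)$)
$\frac{a{\left(-61 \right)} + 2248}{2743 - 8044} = \frac{\left(120 + \left(-61\right)^{2} - 90 \sqrt{10} - -2074 + 3 \left(-61\right) \sqrt{10}\right) + 2248}{2743 - 8044} = \frac{\left(120 + 3721 - 90 \sqrt{10} + 2074 - 183 \sqrt{10}\right) + 2248}{-5301} = \left(\left(5915 - 273 \sqrt{10}\right) + 2248\right) \left(- \frac{1}{5301}\right) = \left(8163 - 273 \sqrt{10}\right) \left(- \frac{1}{5301}\right) = - \frac{907}{589} + \frac{91 \sqrt{10}}{1767}$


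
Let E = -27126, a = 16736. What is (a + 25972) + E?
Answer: 15582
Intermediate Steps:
(a + 25972) + E = (16736 + 25972) - 27126 = 42708 - 27126 = 15582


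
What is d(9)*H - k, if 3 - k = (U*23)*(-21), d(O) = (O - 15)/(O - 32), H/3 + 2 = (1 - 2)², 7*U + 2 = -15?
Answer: 26892/23 ≈ 1169.2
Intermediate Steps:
U = -17/7 (U = -2/7 + (⅐)*(-15) = -2/7 - 15/7 = -17/7 ≈ -2.4286)
H = -3 (H = -6 + 3*(1 - 2)² = -6 + 3*(-1)² = -6 + 3*1 = -6 + 3 = -3)
d(O) = (-15 + O)/(-32 + O)
k = -1170 (k = 3 - (-17/7*23)*(-21) = 3 - (-391)*(-21)/7 = 3 - 1*1173 = 3 - 1173 = -1170)
d(9)*H - k = ((-15 + 9)/(-32 + 9))*(-3) - 1*(-1170) = (-6/(-23))*(-3) + 1170 = -1/23*(-6)*(-3) + 1170 = (6/23)*(-3) + 1170 = -18/23 + 1170 = 26892/23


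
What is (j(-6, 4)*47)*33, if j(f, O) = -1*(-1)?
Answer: 1551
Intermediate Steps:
j(f, O) = 1
(j(-6, 4)*47)*33 = (1*47)*33 = 47*33 = 1551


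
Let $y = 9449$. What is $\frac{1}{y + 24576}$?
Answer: $\frac{1}{34025} \approx 2.939 \cdot 10^{-5}$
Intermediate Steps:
$\frac{1}{y + 24576} = \frac{1}{9449 + 24576} = \frac{1}{34025}$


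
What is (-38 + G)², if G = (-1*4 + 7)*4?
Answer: 676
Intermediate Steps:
G = 12 (G = (-4 + 7)*4 = 3*4 = 12)
(-38 + G)² = (-38 + 12)² = (-26)² = 676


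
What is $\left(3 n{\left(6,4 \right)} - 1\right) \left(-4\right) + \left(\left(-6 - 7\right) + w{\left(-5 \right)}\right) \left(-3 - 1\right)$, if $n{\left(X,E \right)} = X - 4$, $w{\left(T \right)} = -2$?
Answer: $40$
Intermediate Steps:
$n{\left(X,E \right)} = -4 + X$
$\left(3 n{\left(6,4 \right)} - 1\right) \left(-4\right) + \left(\left(-6 - 7\right) + w{\left(-5 \right)}\right) \left(-3 - 1\right) = \left(3 \left(-4 + 6\right) - 1\right) \left(-4\right) + \left(\left(-6 - 7\right) - 2\right) \left(-3 - 1\right) = \left(3 \cdot 2 - 1\right) \left(-4\right) + \left(-13 - 2\right) \left(-4\right) = \left(6 - 1\right) \left(-4\right) - -60 = 5 \left(-4\right) + 60 = -20 + 60 = 40$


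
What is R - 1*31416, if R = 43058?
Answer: 11642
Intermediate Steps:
R - 1*31416 = 43058 - 1*31416 = 43058 - 31416 = 11642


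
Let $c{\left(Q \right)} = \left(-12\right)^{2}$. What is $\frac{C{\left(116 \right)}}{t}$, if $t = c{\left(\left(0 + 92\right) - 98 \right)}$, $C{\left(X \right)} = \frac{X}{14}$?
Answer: $\frac{29}{504} \approx 0.05754$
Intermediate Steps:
$C{\left(X \right)} = \frac{X}{14}$ ($C{\left(X \right)} = X \frac{1}{14} = \frac{X}{14}$)
$c{\left(Q \right)} = 144$
$t = 144$
$\frac{C{\left(116 \right)}}{t} = \frac{\frac{1}{14} \cdot 116}{144} = \frac{58}{7} \cdot \frac{1}{144} = \frac{29}{504}$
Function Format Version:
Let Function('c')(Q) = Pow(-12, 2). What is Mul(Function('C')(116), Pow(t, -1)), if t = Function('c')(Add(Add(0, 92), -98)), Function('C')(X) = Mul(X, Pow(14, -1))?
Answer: Rational(29, 504) ≈ 0.057540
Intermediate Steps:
Function('C')(X) = Mul(Rational(1, 14), X) (Function('C')(X) = Mul(X, Rational(1, 14)) = Mul(Rational(1, 14), X))
Function('c')(Q) = 144
t = 144
Mul(Function('C')(116), Pow(t, -1)) = Mul(Mul(Rational(1, 14), 116), Pow(144, -1)) = Mul(Rational(58, 7), Rational(1, 144)) = Rational(29, 504)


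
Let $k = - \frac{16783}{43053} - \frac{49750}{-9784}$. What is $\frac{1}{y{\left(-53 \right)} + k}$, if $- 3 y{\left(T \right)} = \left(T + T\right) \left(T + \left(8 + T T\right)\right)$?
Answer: $\frac{210615276}{20569957515467} \approx 1.0239 \cdot 10^{-5}$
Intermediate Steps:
$k = \frac{988840939}{210615276}$ ($k = \left(-16783\right) \frac{1}{43053} - - \frac{24875}{4892} = - \frac{16783}{43053} + \frac{24875}{4892} = \frac{988840939}{210615276} \approx 4.695$)
$y{\left(T \right)} = - \frac{2 T \left(8 + T + T^{2}\right)}{3}$ ($y{\left(T \right)} = - \frac{\left(T + T\right) \left(T + \left(8 + T T\right)\right)}{3} = - \frac{2 T \left(T + \left(8 + T^{2}\right)\right)}{3} = - \frac{2 T \left(8 + T + T^{2}\right)}{3}$)
$\frac{1}{y{\left(-53 \right)} + k} = \frac{1}{\left(- \frac{2}{3}\right) \left(-53\right) \left(8 - 53 + \left(-53\right)^{2}\right) + \frac{988840939}{210615276}} = \frac{1}{\left(- \frac{2}{3}\right) \left(-53\right) \left(8 - 53 + 2809\right) + \frac{988840939}{210615276}} = \frac{1}{\left(- \frac{2}{3}\right) \left(-53\right) 2764 + \frac{988840939}{210615276}} = \frac{1}{\frac{292984}{3} + \frac{988840939}{210615276}} = \frac{1}{\frac{20569957515467}{210615276}} = \frac{210615276}{20569957515467}$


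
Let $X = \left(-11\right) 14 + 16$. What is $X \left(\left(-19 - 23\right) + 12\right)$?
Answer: $4140$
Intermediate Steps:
$X = -138$ ($X = -154 + 16 = -138$)
$X \left(\left(-19 - 23\right) + 12\right) = - 138 \left(\left(-19 - 23\right) + 12\right) = - 138 \left(-42 + 12\right) = \left(-138\right) \left(-30\right) = 4140$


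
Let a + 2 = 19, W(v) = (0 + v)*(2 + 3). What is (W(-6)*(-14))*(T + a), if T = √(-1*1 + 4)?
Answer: 7140 + 420*√3 ≈ 7867.5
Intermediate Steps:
W(v) = 5*v (W(v) = v*5 = 5*v)
a = 17 (a = -2 + 19 = 17)
T = √3 (T = √(-1 + 4) = √3 ≈ 1.7320)
(W(-6)*(-14))*(T + a) = ((5*(-6))*(-14))*(√3 + 17) = (-30*(-14))*(17 + √3) = 420*(17 + √3) = 7140 + 420*√3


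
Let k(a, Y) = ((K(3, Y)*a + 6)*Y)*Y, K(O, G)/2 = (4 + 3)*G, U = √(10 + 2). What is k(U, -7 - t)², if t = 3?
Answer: 2352360000 - 33600000*√3 ≈ 2.2942e+9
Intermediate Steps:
U = 2*√3 (U = √12 = 2*√3 ≈ 3.4641)
K(O, G) = 14*G (K(O, G) = 2*((4 + 3)*G) = 2*(7*G) = 14*G)
k(a, Y) = Y²*(6 + 14*Y*a) (k(a, Y) = (((14*Y)*a + 6)*Y)*Y = ((14*Y*a + 6)*Y)*Y = ((6 + 14*Y*a)*Y)*Y = (Y*(6 + 14*Y*a))*Y = Y²*(6 + 14*Y*a))
k(U, -7 - t)² = ((-7 - 1*3)²*(6 + 14*(-7 - 1*3)*(2*√3)))² = ((-7 - 3)²*(6 + 14*(-7 - 3)*(2*√3)))² = ((-10)²*(6 + 14*(-10)*(2*√3)))² = (100*(6 - 280*√3))² = (600 - 28000*√3)²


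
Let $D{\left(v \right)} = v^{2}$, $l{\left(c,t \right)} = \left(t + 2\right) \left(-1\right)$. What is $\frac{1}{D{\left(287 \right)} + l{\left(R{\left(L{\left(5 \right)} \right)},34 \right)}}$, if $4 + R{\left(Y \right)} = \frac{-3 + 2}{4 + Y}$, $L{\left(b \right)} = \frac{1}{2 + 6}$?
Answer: $\frac{1}{82333} \approx 1.2146 \cdot 10^{-5}$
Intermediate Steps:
$L{\left(b \right)} = \frac{1}{8}$
$R{\left(Y \right)} = -4 - \frac{1}{4 + Y}$ ($R{\left(Y \right)} = -4 + \frac{-3 + 2}{4 + Y} = -4 - \frac{1}{4 + Y}$)
$l{\left(c,t \right)} = -2 - t$ ($l{\left(c,t \right)} = \left(2 + t\right) \left(-1\right) = -2 - t$)
$\frac{1}{D{\left(287 \right)} + l{\left(R{\left(L{\left(5 \right)} \right)},34 \right)}} = \frac{1}{287^{2} - 36} = \frac{1}{82369 - 36} = \frac{1}{82333}$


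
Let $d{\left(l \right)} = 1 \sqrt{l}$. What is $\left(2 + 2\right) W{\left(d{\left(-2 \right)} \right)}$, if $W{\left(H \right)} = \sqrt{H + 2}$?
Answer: $4 \sqrt{2 + i \sqrt{2}} \approx 5.9662 + 1.8963 i$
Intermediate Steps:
$d{\left(l \right)} = \sqrt{l}$
$W{\left(H \right)} = \sqrt{2 + H}$
$\left(2 + 2\right) W{\left(d{\left(-2 \right)} \right)} = \left(2 + 2\right) \sqrt{2 + \sqrt{-2}} = 4 \sqrt{2 + i \sqrt{2}}$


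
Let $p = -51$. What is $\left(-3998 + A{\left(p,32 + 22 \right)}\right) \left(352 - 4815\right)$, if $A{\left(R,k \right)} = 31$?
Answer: $17704721$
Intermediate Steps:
$\left(-3998 + A{\left(p,32 + 22 \right)}\right) \left(352 - 4815\right) = \left(-3998 + 31\right) \left(352 - 4815\right) = \left(-3967\right) \left(-4463\right) = 17704721$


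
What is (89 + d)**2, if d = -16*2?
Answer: 3249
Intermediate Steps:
d = -32
(89 + d)**2 = (89 - 32)**2 = 57**2 = 3249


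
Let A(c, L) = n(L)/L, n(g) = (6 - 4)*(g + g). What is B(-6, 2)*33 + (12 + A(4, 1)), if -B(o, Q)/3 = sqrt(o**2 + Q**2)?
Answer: 16 - 198*sqrt(10) ≈ -610.13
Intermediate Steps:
n(g) = 4*g (n(g) = 2*(2*g) = 4*g)
A(c, L) = 4 (A(c, L) = (4*L)/L = 4)
B(o, Q) = -3*sqrt(Q**2 + o**2) (B(o, Q) = -3*sqrt(o**2 + Q**2) = -3*sqrt(Q**2 + o**2))
B(-6, 2)*33 + (12 + A(4, 1)) = -3*sqrt(2**2 + (-6)**2)*33 + (12 + 4) = -3*sqrt(4 + 36)*33 + 16 = -6*sqrt(10)*33 + 16 = -198*sqrt(10) + 16 = 16 - 198*sqrt(10)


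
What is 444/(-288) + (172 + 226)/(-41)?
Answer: -11069/984 ≈ -11.249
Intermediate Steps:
444/(-288) + (172 + 226)/(-41) = 444*(-1/288) + 398*(-1/41) = -37/24 - 398/41 = -11069/984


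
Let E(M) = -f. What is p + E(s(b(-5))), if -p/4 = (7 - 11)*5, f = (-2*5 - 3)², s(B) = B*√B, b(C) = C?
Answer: -89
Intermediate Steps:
s(B) = B^(3/2)
f = 169 (f = (-10 - 3)² = (-13)² = 169)
p = 80 (p = -4*(7 - 11)*5 = -(-16)*5 = -4*(-20) = 80)
E(M) = -169 (E(M) = -1*169 = -169)
p + E(s(b(-5))) = 80 - 169 = -89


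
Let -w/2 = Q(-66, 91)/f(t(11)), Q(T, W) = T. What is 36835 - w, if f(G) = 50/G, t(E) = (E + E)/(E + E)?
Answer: 920809/25 ≈ 36832.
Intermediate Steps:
t(E) = 1 (t(E) = (2*E)/((2*E)) = (2*E)*(1/(2*E)) = 1)
w = 66/25 (w = -(-132)/(50/1) = -(-132)/(50*1) = -(-132)/50 = -2*(-33/25) = 66/25 ≈ 2.6400)
36835 - w = 36835 - 1*66/25 = 36835 - 66/25 = 920809/25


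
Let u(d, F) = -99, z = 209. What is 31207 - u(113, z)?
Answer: 31306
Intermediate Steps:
31207 - u(113, z) = 31207 - 1*(-99) = 31207 + 99 = 31306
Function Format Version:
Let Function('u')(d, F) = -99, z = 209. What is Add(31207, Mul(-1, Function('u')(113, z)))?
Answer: 31306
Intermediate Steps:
Add(31207, Mul(-1, Function('u')(113, z))) = Add(31207, Mul(-1, -99)) = Add(31207, 99) = 31306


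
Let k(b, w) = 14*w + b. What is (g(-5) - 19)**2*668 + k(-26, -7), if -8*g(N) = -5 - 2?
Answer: 3509191/16 ≈ 2.1932e+5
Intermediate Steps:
k(b, w) = b + 14*w
g(N) = 7/8 (g(N) = -(-5 - 2)/8 = -1/8*(-7) = 7/8)
(g(-5) - 19)**2*668 + k(-26, -7) = (7/8 - 19)**2*668 + (-26 + 14*(-7)) = (-145/8)**2*668 + (-26 - 98) = (21025/64)*668 - 124 = 3511175/16 - 124 = 3509191/16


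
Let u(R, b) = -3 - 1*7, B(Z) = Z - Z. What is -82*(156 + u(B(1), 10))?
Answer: -11972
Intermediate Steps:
B(Z) = 0
u(R, b) = -10 (u(R, b) = -3 - 7 = -10)
-82*(156 + u(B(1), 10)) = -82*(156 - 10) = -82*146 = -11972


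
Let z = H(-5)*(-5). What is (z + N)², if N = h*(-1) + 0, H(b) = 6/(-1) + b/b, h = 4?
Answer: 441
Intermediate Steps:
H(b) = -5 (H(b) = 6*(-1) + 1 = -6 + 1 = -5)
z = 25 (z = -5*(-5) = 25)
N = -4 (N = 4*(-1) + 0 = -4 + 0 = -4)
(z + N)² = (25 - 4)² = 21² = 441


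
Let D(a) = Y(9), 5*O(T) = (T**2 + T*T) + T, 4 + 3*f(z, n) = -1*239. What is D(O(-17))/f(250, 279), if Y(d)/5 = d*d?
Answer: -5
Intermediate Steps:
f(z, n) = -81 (f(z, n) = -4/3 + (-1*239)/3 = -4/3 + (1/3)*(-239) = -4/3 - 239/3 = -81)
Y(d) = 5*d**2 (Y(d) = 5*(d*d) = 5*d**2)
O(T) = T/5 + 2*T**2/5 (O(T) = ((T**2 + T*T) + T)/5 = ((T**2 + T**2) + T)/5 = (2*T**2 + T)/5 = (T + 2*T**2)/5 = T/5 + 2*T**2/5)
D(a) = 405 (D(a) = 5*9**2 = 5*81 = 405)
D(O(-17))/f(250, 279) = 405/(-81) = 405*(-1/81) = -5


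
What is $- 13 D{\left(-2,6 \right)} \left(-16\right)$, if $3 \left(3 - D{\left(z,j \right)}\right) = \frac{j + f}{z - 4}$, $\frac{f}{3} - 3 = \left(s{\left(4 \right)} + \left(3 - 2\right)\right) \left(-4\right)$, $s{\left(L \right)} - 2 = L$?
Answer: $- \frac{520}{3} \approx -173.33$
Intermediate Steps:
$s{\left(L \right)} = 2 + L$
$f = -75$ ($f = 9 + 3 \left(\left(2 + 4\right) + \left(3 - 2\right)\right) \left(-4\right) = 9 + 3 \left(6 + 1\right) \left(-4\right) = 9 + 3 \cdot 7 \left(-4\right) = 9 + 3 \left(-28\right) = 9 - 84 = -75$)
$D{\left(z,j \right)} = 3 - \frac{-75 + j}{3 \left(-4 + z\right)}$ ($D{\left(z,j \right)} = 3 - \frac{\left(j - 75\right) \frac{1}{z - 4}}{3} = 3 - \frac{\left(-75 + j\right) \frac{1}{-4 + z}}{3} = 3 - \frac{\frac{1}{-4 + z} \left(-75 + j\right)}{3} = 3 - \frac{-75 + j}{3 \left(-4 + z\right)}$)
$- 13 D{\left(-2,6 \right)} \left(-16\right) = - 13 \frac{39 - 6 + 9 \left(-2\right)}{3 \left(-4 - 2\right)} \left(-16\right) = - 13 \frac{39 - 6 - 18}{3 \left(-6\right)} \left(-16\right) = - 13 \cdot \frac{1}{3} \left(- \frac{1}{6}\right) 15 \left(-16\right) = \left(-13\right) \left(- \frac{5}{6}\right) \left(-16\right) = \frac{65}{6} \left(-16\right) = - \frac{520}{3}$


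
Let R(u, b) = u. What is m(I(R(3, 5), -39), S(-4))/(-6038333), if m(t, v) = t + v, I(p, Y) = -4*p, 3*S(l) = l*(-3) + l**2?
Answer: 8/18114999 ≈ 4.4162e-7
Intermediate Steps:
S(l) = -l + l**2/3 (S(l) = (l*(-3) + l**2)/3 = (-3*l + l**2)/3 = (l**2 - 3*l)/3 = -l + l**2/3)
m(I(R(3, 5), -39), S(-4))/(-6038333) = (-4*3 + (1/3)*(-4)*(-3 - 4))/(-6038333) = (-12 + (1/3)*(-4)*(-7))*(-1/6038333) = (-12 + 28/3)*(-1/6038333) = -8/3*(-1/6038333) = 8/18114999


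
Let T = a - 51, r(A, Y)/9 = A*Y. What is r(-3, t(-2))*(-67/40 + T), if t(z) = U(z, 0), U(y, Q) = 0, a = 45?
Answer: 0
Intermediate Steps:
t(z) = 0
r(A, Y) = 9*A*Y (r(A, Y) = 9*(A*Y) = 9*A*Y)
T = -6 (T = 45 - 51 = -6)
r(-3, t(-2))*(-67/40 + T) = (9*(-3)*0)*(-67/40 - 6) = 0*(-67*1/40 - 6) = 0*(-67/40 - 6) = 0*(-307/40) = 0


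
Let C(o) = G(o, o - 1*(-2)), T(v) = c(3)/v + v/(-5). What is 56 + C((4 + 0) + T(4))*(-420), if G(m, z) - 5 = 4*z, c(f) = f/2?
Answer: -11410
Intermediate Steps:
c(f) = f/2 (c(f) = f*(½) = f/2)
G(m, z) = 5 + 4*z
T(v) = -v/5 + 3/(2*v) (T(v) = ((½)*3)/v + v/(-5) = 3/(2*v) + v*(-⅕) = 3/(2*v) - v/5 = -v/5 + 3/(2*v))
C(o) = 13 + 4*o (C(o) = 5 + 4*(o - 1*(-2)) = 5 + 4*(o + 2) = 5 + 4*(2 + o) = 5 + (8 + 4*o) = 13 + 4*o)
56 + C((4 + 0) + T(4))*(-420) = 56 + (13 + 4*((4 + 0) + (-⅕*4 + (3/2)/4)))*(-420) = 56 + (13 + 4*(4 + (-⅘ + (3/2)*(¼))))*(-420) = 56 + (13 + 4*(4 + (-⅘ + 3/8)))*(-420) = 56 + (13 + 4*(4 - 17/40))*(-420) = 56 + (13 + 4*(143/40))*(-420) = 56 + (13 + 143/10)*(-420) = 56 + (273/10)*(-420) = 56 - 11466 = -11410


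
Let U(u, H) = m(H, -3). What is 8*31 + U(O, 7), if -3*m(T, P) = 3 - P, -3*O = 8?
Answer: 246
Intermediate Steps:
O = -8/3 (O = -⅓*8 = -8/3 ≈ -2.6667)
m(T, P) = -1 + P/3 (m(T, P) = -(3 - P)/3 = -1 + P/3)
U(u, H) = -2 (U(u, H) = -1 + (⅓)*(-3) = -1 - 1 = -2)
8*31 + U(O, 7) = 8*31 - 2 = 248 - 2 = 246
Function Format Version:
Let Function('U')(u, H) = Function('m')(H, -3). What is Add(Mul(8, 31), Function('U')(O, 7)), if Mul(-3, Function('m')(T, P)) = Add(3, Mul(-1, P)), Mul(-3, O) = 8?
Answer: 246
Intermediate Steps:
O = Rational(-8, 3) (O = Mul(Rational(-1, 3), 8) = Rational(-8, 3) ≈ -2.6667)
Function('m')(T, P) = Add(-1, Mul(Rational(1, 3), P)) (Function('m')(T, P) = Mul(Rational(-1, 3), Add(3, Mul(-1, P))) = Add(-1, Mul(Rational(1, 3), P)))
Function('U')(u, H) = -2 (Function('U')(u, H) = Add(-1, Mul(Rational(1, 3), -3)) = Add(-1, -1) = -2)
Add(Mul(8, 31), Function('U')(O, 7)) = Add(Mul(8, 31), -2) = Add(248, -2) = 246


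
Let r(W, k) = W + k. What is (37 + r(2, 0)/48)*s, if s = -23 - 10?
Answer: -9779/8 ≈ -1222.4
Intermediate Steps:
s = -33
(37 + r(2, 0)/48)*s = (37 + (2 + 0)/48)*(-33) = (37 + 2*(1/48))*(-33) = (37 + 1/24)*(-33) = (889/24)*(-33) = -9779/8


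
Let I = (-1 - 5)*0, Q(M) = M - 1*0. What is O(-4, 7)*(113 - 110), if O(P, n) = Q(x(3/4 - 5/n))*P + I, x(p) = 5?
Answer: -60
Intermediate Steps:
Q(M) = M (Q(M) = M + 0 = M)
I = 0 (I = -6*0 = 0)
O(P, n) = 5*P (O(P, n) = 5*P + 0 = 5*P)
O(-4, 7)*(113 - 110) = (5*(-4))*(113 - 110) = -20*3 = -60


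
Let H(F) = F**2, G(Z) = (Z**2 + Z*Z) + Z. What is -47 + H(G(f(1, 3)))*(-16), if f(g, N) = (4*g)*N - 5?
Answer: -176447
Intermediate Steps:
f(g, N) = -5 + 4*N*g (f(g, N) = 4*N*g - 5 = -5 + 4*N*g)
G(Z) = Z + 2*Z**2 (G(Z) = (Z**2 + Z**2) + Z = 2*Z**2 + Z = Z + 2*Z**2)
-47 + H(G(f(1, 3)))*(-16) = -47 + ((-5 + 4*3*1)*(1 + 2*(-5 + 4*3*1)))**2*(-16) = -47 + ((-5 + 12)*(1 + 2*(-5 + 12)))**2*(-16) = -47 + (7*(1 + 2*7))**2*(-16) = -47 + (7*(1 + 14))**2*(-16) = -47 + (7*15)**2*(-16) = -47 + 105**2*(-16) = -47 + 11025*(-16) = -47 - 176400 = -176447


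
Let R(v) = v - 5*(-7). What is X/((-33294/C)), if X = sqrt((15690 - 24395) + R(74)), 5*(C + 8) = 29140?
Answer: -1940*I*sqrt(2149)/5549 ≈ -16.207*I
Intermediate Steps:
C = 5820 (C = -8 + (1/5)*29140 = -8 + 5828 = 5820)
R(v) = 35 + v (R(v) = v + 35 = 35 + v)
X = 2*I*sqrt(2149) (X = sqrt((15690 - 24395) + (35 + 74)) = sqrt(-8705 + 109) = sqrt(-8596) = 2*I*sqrt(2149) ≈ 92.715*I)
X/((-33294/C)) = (2*I*sqrt(2149))/((-33294/5820)) = (2*I*sqrt(2149))/((-33294*1/5820)) = (2*I*sqrt(2149))/(-5549/970) = (2*I*sqrt(2149))*(-970/5549) = -1940*I*sqrt(2149)/5549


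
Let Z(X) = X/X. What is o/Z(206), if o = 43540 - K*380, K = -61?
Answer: 66720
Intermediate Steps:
Z(X) = 1
o = 66720 (o = 43540 - (-61)*380 = 43540 - 1*(-23180) = 43540 + 23180 = 66720)
o/Z(206) = 66720/1 = 66720*1 = 66720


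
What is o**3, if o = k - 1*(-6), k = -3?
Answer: 27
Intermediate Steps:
o = 3 (o = -3 - 1*(-6) = -3 + 6 = 3)
o**3 = 3**3 = 27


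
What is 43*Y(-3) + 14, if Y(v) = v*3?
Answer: -373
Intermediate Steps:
Y(v) = 3*v
43*Y(-3) + 14 = 43*(3*(-3)) + 14 = 43*(-9) + 14 = -387 + 14 = -373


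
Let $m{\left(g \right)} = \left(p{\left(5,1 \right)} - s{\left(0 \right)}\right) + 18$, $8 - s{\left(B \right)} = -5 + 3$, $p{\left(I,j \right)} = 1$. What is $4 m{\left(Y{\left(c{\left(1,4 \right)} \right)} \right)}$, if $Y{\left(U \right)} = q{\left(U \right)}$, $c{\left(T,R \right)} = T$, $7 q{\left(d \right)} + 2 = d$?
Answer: $36$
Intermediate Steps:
$s{\left(B \right)} = 10$ ($s{\left(B \right)} = 8 - \left(-5 + 3\right) = 8 - -2 = 8 + 2 = 10$)
$q{\left(d \right)} = - \frac{2}{7} + \frac{d}{7}$
$Y{\left(U \right)} = - \frac{2}{7} + \frac{U}{7}$
$m{\left(g \right)} = 9$ ($m{\left(g \right)} = \left(1 - 10\right) + 18 = -9 + 18 = 9$)
$4 m{\left(Y{\left(c{\left(1,4 \right)} \right)} \right)} = 4 \cdot 9 = 36$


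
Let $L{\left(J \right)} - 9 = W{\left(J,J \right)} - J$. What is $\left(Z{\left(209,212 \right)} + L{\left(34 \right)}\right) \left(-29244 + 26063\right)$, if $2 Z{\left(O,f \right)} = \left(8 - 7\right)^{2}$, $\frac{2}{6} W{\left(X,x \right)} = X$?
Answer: $- \frac{493055}{2} \approx -2.4653 \cdot 10^{5}$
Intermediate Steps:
$W{\left(X,x \right)} = 3 X$
$L{\left(J \right)} = 9 + 2 J$ ($L{\left(J \right)} = 9 + \left(3 J - J\right) = 9 + 2 J$)
$Z{\left(O,f \right)} = \frac{1}{2}$ ($Z{\left(O,f \right)} = \frac{\left(8 - 7\right)^{2}}{2} = \frac{1^{2}}{2} = \frac{1}{2} \cdot 1 = \frac{1}{2}$)
$\left(Z{\left(209,212 \right)} + L{\left(34 \right)}\right) \left(-29244 + 26063\right) = \left(\frac{1}{2} + \left(9 + 2 \cdot 34\right)\right) \left(-29244 + 26063\right) = \left(\frac{1}{2} + \left(9 + 68\right)\right) \left(-3181\right) = \left(\frac{1}{2} + 77\right) \left(-3181\right) = \frac{155}{2} \left(-3181\right) = - \frac{493055}{2}$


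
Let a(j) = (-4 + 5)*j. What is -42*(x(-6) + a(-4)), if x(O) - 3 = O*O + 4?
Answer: -1638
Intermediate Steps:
a(j) = j (a(j) = 1*j = j)
x(O) = 7 + O² (x(O) = 3 + (O*O + 4) = 3 + (O² + 4) = 3 + (4 + O²) = 7 + O²)
-42*(x(-6) + a(-4)) = -42*((7 + (-6)²) - 4) = -42*((7 + 36) - 4) = -42*(43 - 4) = -42*39 = -1638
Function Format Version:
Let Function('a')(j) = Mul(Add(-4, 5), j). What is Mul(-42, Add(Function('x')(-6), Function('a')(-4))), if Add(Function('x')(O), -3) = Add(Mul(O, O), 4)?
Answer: -1638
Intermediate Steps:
Function('a')(j) = j (Function('a')(j) = Mul(1, j) = j)
Function('x')(O) = Add(7, Pow(O, 2)) (Function('x')(O) = Add(3, Add(Mul(O, O), 4)) = Add(3, Add(Pow(O, 2), 4)) = Add(3, Add(4, Pow(O, 2))) = Add(7, Pow(O, 2)))
Mul(-42, Add(Function('x')(-6), Function('a')(-4))) = Mul(-42, Add(Add(7, Pow(-6, 2)), -4)) = Mul(-42, Add(Add(7, 36), -4)) = Mul(-42, Add(43, -4)) = Mul(-42, 39) = -1638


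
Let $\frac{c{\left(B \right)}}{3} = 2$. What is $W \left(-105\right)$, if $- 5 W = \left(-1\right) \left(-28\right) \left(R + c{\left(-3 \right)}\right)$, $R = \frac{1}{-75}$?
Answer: $\frac{88004}{25} \approx 3520.2$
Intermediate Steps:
$c{\left(B \right)} = 6$ ($c{\left(B \right)} = 3 \cdot 2 = 6$)
$R = - \frac{1}{75} \approx -0.013333$
$W = - \frac{12572}{375}$ ($W = - \frac{\left(-1\right) \left(-28\right) \left(- \frac{1}{75} + 6\right)}{5} = - \frac{28 \cdot \frac{449}{75}}{5} = \left(- \frac{1}{5}\right) \frac{12572}{75} = - \frac{12572}{375} \approx -33.525$)
$W \left(-105\right) = \left(- \frac{12572}{375}\right) \left(-105\right) = \frac{88004}{25}$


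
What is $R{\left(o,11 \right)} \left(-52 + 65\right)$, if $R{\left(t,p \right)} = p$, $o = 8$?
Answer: $143$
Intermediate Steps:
$R{\left(o,11 \right)} \left(-52 + 65\right) = 11 \left(-52 + 65\right) = 11 \cdot 13 = 143$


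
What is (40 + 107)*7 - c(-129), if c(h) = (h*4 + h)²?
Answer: -414996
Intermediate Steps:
c(h) = 25*h² (c(h) = (4*h + h)² = (5*h)² = 25*h²)
(40 + 107)*7 - c(-129) = (40 + 107)*7 - 25*(-129)² = 147*7 - 25*16641 = 1029 - 1*416025 = 1029 - 416025 = -414996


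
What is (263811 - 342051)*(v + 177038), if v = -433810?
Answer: 20089841280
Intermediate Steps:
(263811 - 342051)*(v + 177038) = (263811 - 342051)*(-433810 + 177038) = -78240*(-256772) = 20089841280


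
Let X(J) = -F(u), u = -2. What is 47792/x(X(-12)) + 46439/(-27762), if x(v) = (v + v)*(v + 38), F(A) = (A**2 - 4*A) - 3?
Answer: -7764613/83286 ≈ -93.228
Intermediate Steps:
F(A) = -3 + A**2 - 4*A
X(J) = -9 (X(J) = -(-3 + (-2)**2 - 4*(-2)) = -(-3 + 4 + 8) = -1*9 = -9)
x(v) = 2*v*(38 + v) (x(v) = (2*v)*(38 + v) = 2*v*(38 + v))
47792/x(X(-12)) + 46439/(-27762) = 47792/((2*(-9)*(38 - 9))) + 46439/(-27762) = 47792/((2*(-9)*29)) + 46439*(-1/27762) = 47792/(-522) - 46439/27762 = 47792*(-1/522) - 46439/27762 = -824/9 - 46439/27762 = -7764613/83286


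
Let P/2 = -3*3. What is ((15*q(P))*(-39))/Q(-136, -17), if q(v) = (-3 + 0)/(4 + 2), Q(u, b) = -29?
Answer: -585/58 ≈ -10.086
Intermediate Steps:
P = -18 (P = 2*(-3*3) = 2*(-9) = -18)
q(v) = -½ (q(v) = -3/6 = -3*⅙ = -½)
((15*q(P))*(-39))/Q(-136, -17) = ((15*(-½))*(-39))/(-29) = -15/2*(-39)*(-1/29) = (585/2)*(-1/29) = -585/58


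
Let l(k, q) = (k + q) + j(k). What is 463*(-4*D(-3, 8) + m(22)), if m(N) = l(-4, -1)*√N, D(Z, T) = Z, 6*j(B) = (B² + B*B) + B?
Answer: 5556 - 463*√22/3 ≈ 4832.1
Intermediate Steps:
j(B) = B²/3 + B/6 (j(B) = ((B² + B*B) + B)/6 = ((B² + B²) + B)/6 = (2*B² + B)/6 = (B + 2*B²)/6 = B²/3 + B/6)
l(k, q) = k + q + k*(1 + 2*k)/6 (l(k, q) = (k + q) + k*(1 + 2*k)/6 = k + q + k*(1 + 2*k)/6)
m(N) = -√N/3 (m(N) = (-1 + (⅓)*(-4)² + (7/6)*(-4))*√N = (-1 + (⅓)*16 - 14/3)*√N = (-1 + 16/3 - 14/3)*√N = -√N/3)
463*(-4*D(-3, 8) + m(22)) = 463*(-4*(-3) - √22/3) = 463*(12 - √22/3) = 5556 - 463*√22/3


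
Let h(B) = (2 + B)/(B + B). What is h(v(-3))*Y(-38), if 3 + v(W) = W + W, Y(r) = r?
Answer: -133/9 ≈ -14.778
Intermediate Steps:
v(W) = -3 + 2*W (v(W) = -3 + (W + W) = -3 + 2*W)
h(B) = (2 + B)/(2*B) (h(B) = (2 + B)/((2*B)) = (2 + B)*(1/(2*B)) = (2 + B)/(2*B))
h(v(-3))*Y(-38) = ((2 + (-3 + 2*(-3)))/(2*(-3 + 2*(-3))))*(-38) = ((2 + (-3 - 6))/(2*(-3 - 6)))*(-38) = ((½)*(2 - 9)/(-9))*(-38) = ((½)*(-⅑)*(-7))*(-38) = (7/18)*(-38) = -133/9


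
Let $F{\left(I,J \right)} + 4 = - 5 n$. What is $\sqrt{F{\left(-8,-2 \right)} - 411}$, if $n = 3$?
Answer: $i \sqrt{430} \approx 20.736 i$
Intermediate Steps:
$F{\left(I,J \right)} = -19$ ($F{\left(I,J \right)} = -4 - 15 = -19$)
$\sqrt{F{\left(-8,-2 \right)} - 411} = \sqrt{-19 - 411} = \sqrt{-430} = i \sqrt{430}$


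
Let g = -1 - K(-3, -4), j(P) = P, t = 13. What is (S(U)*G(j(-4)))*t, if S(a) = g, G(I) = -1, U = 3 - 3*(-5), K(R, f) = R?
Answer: -26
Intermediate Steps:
U = 18 (U = 3 + 15 = 18)
g = 2 (g = -1 - 1*(-3) = -1 + 3 = 2)
S(a) = 2
(S(U)*G(j(-4)))*t = (2*(-1))*13 = -2*13 = -26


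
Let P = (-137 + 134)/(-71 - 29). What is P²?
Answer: 9/10000 ≈ 0.00090000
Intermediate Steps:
P = 3/100 (P = -3/(-100) = -3*(-1/100) = 3/100 ≈ 0.030000)
P² = (3/100)² = 9/10000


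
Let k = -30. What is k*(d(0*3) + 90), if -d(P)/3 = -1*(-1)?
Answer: -2610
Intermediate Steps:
d(P) = -3 (d(P) = -(-3)*(-1) = -3*1 = -3)
k*(d(0*3) + 90) = -30*(-3 + 90) = -30*87 = -2610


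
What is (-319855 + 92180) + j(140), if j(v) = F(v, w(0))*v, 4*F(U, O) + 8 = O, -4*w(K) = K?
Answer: -227955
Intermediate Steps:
w(K) = -K/4
F(U, O) = -2 + O/4
j(v) = -2*v (j(v) = (-2 + (-¼*0)/4)*v = (-2 + (¼)*0)*v = (-2 + 0)*v = -2*v)
(-319855 + 92180) + j(140) = (-319855 + 92180) - 2*140 = -227675 - 280 = -227955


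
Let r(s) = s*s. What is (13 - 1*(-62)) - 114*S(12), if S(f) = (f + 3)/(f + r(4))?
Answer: 195/14 ≈ 13.929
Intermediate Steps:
r(s) = s²
S(f) = (3 + f)/(16 + f) (S(f) = (f + 3)/(f + 4²) = (3 + f)/(f + 16) = (3 + f)/(16 + f))
(13 - 1*(-62)) - 114*S(12) = (13 - 1*(-62)) - 114*(3 + 12)/(16 + 12) = (13 + 62) - 114*15/28 = 75 - 57*15/14 = 75 - 114*15/28 = 75 - 855/14 = 195/14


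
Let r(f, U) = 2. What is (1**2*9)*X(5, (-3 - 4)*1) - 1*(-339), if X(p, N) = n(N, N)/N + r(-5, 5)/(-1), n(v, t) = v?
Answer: 330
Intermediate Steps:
X(p, N) = -1 (X(p, N) = N/N + 2/(-1) = 1 + 2*(-1) = 1 - 2 = -1)
(1**2*9)*X(5, (-3 - 4)*1) - 1*(-339) = (1**2*9)*(-1) - 1*(-339) = (1*9)*(-1) + 339 = 9*(-1) + 339 = -9 + 339 = 330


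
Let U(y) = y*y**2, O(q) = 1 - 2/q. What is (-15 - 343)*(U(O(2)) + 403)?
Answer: -144274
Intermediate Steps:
U(y) = y**3
(-15 - 343)*(U(O(2)) + 403) = (-15 - 343)*(((-2 + 2)/2)**3 + 403) = -358*(((1/2)*0)**3 + 403) = -358*(0**3 + 403) = -358*(0 + 403) = -358*403 = -144274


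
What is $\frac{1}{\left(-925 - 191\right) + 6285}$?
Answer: $\frac{1}{5169} \approx 0.00019346$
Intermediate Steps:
$\frac{1}{\left(-925 - 191\right) + 6285} = \frac{1}{-1116 + 6285} = \frac{1}{5169}$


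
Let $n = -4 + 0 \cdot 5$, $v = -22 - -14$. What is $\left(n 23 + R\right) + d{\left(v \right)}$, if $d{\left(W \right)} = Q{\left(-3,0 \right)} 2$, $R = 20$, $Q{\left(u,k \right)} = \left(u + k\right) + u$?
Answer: $-84$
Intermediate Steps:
$v = -8$ ($v = -22 + 14 = -8$)
$Q{\left(u,k \right)} = k + 2 u$ ($Q{\left(u,k \right)} = \left(k + u\right) + u = k + 2 u$)
$d{\left(W \right)} = -12$ ($d{\left(W \right)} = \left(0 + 2 \left(-3\right)\right) 2 = \left(0 - 6\right) 2 = \left(-6\right) 2 = -12$)
$n = -4$ ($n = -4 + 0 = -4$)
$\left(n 23 + R\right) + d{\left(v \right)} = \left(\left(-4\right) 23 + 20\right) - 12 = \left(-92 + 20\right) - 12 = -72 - 12 = -84$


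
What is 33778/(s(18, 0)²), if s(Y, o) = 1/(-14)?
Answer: 6620488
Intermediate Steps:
s(Y, o) = -1/14 (s(Y, o) = 1*(-1/14) = -1/14)
33778/(s(18, 0)²) = 33778/((-1/14)²) = 33778/(1/196) = 33778*196 = 6620488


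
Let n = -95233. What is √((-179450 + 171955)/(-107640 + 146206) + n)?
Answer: I*√141643792243118/38566 ≈ 308.6*I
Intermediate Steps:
√((-179450 + 171955)/(-107640 + 146206) + n) = √((-179450 + 171955)/(-107640 + 146206) - 95233) = √(-7495/38566 - 95233) = √(-3672763373/38566) = I*√141643792243118/38566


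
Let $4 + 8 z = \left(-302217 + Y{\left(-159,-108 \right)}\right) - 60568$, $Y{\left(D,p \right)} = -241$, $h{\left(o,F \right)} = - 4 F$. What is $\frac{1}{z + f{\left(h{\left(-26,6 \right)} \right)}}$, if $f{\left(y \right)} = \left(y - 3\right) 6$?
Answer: $- \frac{4}{182163} \approx -2.1958 \cdot 10^{-5}$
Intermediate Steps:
$f{\left(y \right)} = -18 + 6 y$ ($f{\left(y \right)} = \left(-3 + y\right) 6 = -18 + 6 y$)
$z = - \frac{181515}{4}$ ($z = - \frac{1}{2} + \frac{\left(-302217 - 241\right) - 60568}{8} = - \frac{1}{2} + \frac{-302458 - 60568}{8} = - \frac{1}{2} + \frac{1}{8} \left(-363026\right) = - \frac{1}{2} - \frac{181513}{4} = - \frac{181515}{4} \approx -45379.0$)
$\frac{1}{z + f{\left(h{\left(-26,6 \right)} \right)}} = \frac{1}{- \frac{181515}{4} + \left(-18 + 6 \left(\left(-4\right) 6\right)\right)} = \frac{1}{- \frac{181515}{4} + \left(-18 + 6 \left(-24\right)\right)} = \frac{1}{- \frac{181515}{4} - 162} = \frac{1}{- \frac{182163}{4}} = - \frac{4}{182163}$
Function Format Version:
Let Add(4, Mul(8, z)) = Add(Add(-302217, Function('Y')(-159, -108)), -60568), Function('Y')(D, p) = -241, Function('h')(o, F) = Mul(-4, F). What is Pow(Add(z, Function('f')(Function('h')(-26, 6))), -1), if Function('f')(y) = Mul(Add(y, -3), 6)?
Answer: Rational(-4, 182163) ≈ -2.1958e-5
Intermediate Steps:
Function('f')(y) = Add(-18, Mul(6, y)) (Function('f')(y) = Mul(Add(-3, y), 6) = Add(-18, Mul(6, y)))
z = Rational(-181515, 4) (z = Add(Rational(-1, 2), Mul(Rational(1, 8), Add(Add(-302217, -241), -60568))) = Add(Rational(-1, 2), Mul(Rational(1, 8), Add(-302458, -60568))) = Add(Rational(-1, 2), Mul(Rational(1, 8), -363026)) = Add(Rational(-1, 2), Rational(-181513, 4)) = Rational(-181515, 4) ≈ -45379.)
Pow(Add(z, Function('f')(Function('h')(-26, 6))), -1) = Pow(Add(Rational(-181515, 4), Add(-18, Mul(6, Mul(-4, 6)))), -1) = Pow(Add(Rational(-181515, 4), Add(-18, Mul(6, -24))), -1) = Pow(Add(Rational(-181515, 4), Add(-18, -144)), -1) = Pow(Add(Rational(-181515, 4), -162), -1) = Pow(Rational(-182163, 4), -1) = Rational(-4, 182163)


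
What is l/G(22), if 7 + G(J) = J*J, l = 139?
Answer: 139/477 ≈ 0.29140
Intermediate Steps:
G(J) = -7 + J**2 (G(J) = -7 + J*J = -7 + J**2)
l/G(22) = 139/(-7 + 22**2) = 139/(-7 + 484) = 139/477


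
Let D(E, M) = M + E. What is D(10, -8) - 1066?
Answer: -1064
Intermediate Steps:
D(E, M) = E + M
D(10, -8) - 1066 = (10 - 8) - 1066 = 2 - 1066 = -1064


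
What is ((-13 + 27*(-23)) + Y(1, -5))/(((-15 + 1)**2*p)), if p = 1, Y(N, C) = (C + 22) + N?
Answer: -22/7 ≈ -3.1429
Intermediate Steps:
Y(N, C) = 22 + C + N (Y(N, C) = (22 + C) + N = 22 + C + N)
((-13 + 27*(-23)) + Y(1, -5))/(((-15 + 1)**2*p)) = ((-13 + 27*(-23)) + (22 - 5 + 1))/(((-15 + 1)**2*1)) = ((-13 - 621) + 18)/(((-14)**2*1)) = (-634 + 18)/((196*1)) = -616/196 = -616*1/196 = -22/7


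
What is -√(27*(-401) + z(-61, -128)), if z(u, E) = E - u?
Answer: -I*√10894 ≈ -104.37*I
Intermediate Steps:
-√(27*(-401) + z(-61, -128)) = -√(27*(-401) + (-128 - 1*(-61))) = -√(-10827 + (-128 + 61)) = -√(-10827 - 67) = -√(-10894) = -I*√10894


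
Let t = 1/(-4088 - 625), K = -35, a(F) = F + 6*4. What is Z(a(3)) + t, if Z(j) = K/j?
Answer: -54994/42417 ≈ -1.2965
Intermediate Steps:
a(F) = 24 + F (a(F) = F + 24 = 24 + F)
t = -1/4713 (t = 1/(-4713) = -1/4713 ≈ -0.00021218)
Z(j) = -35/j
Z(a(3)) + t = -35/(24 + 3) - 1/4713 = -35/27 - 1/4713 = -54994/42417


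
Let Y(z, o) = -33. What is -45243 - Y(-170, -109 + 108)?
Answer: -45210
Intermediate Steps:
-45243 - Y(-170, -109 + 108) = -45243 - 1*(-33) = -45243 + 33 = -45210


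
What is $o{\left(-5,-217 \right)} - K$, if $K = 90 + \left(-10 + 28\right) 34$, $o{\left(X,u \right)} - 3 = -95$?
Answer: $-794$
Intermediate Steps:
$o{\left(X,u \right)} = -92$ ($o{\left(X,u \right)} = 3 - 95 = -92$)
$K = 702$ ($K = 90 + 18 \cdot 34 = 90 + 612 = 702$)
$o{\left(-5,-217 \right)} - K = -92 - 702 = -794$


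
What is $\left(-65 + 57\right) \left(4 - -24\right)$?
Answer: $-224$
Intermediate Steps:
$\left(-65 + 57\right) \left(4 - -24\right) = - 8 \left(4 + \left(-37 + 61\right)\right) = - 8 \left(4 + 24\right) = \left(-8\right) 28 = -224$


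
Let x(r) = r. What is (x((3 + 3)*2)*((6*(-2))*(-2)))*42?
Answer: 12096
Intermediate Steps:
(x((3 + 3)*2)*((6*(-2))*(-2)))*42 = (((3 + 3)*2)*((6*(-2))*(-2)))*42 = ((6*2)*(-12*(-2)))*42 = (12*24)*42 = 288*42 = 12096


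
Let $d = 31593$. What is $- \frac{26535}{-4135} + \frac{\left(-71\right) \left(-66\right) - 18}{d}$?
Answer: $\frac{57174829}{8709137} \approx 6.5649$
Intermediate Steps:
$- \frac{26535}{-4135} + \frac{\left(-71\right) \left(-66\right) - 18}{d} = - \frac{26535}{-4135} + \frac{\left(-71\right) \left(-66\right) - 18}{31593} = \left(-26535\right) \left(- \frac{1}{4135}\right) + \left(4686 - 18\right) \frac{1}{31593} = \frac{5307}{827} + 4668 \cdot \frac{1}{31593} = \frac{5307}{827} + \frac{1556}{10531} = \frac{57174829}{8709137}$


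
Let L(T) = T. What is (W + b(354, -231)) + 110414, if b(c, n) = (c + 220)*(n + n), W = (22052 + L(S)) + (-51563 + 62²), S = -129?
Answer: -180570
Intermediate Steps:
W = -25796 (W = (22052 - 129) + (-51563 + 62²) = 21923 + (-51563 + 3844) = 21923 - 47719 = -25796)
b(c, n) = 2*n*(220 + c) (b(c, n) = (220 + c)*(2*n) = 2*n*(220 + c))
(W + b(354, -231)) + 110414 = (-25796 + 2*(-231)*(220 + 354)) + 110414 = (-25796 + 2*(-231)*574) + 110414 = (-25796 - 265188) + 110414 = -290984 + 110414 = -180570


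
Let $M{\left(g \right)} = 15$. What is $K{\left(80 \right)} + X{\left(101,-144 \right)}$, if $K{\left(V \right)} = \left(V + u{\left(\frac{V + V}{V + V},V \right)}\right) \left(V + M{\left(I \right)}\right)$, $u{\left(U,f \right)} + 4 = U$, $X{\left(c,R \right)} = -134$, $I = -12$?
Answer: $7181$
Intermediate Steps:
$u{\left(U,f \right)} = -4 + U$
$K{\left(V \right)} = \left(-3 + V\right) \left(15 + V\right)$ ($K{\left(V \right)} = \left(V - \left(4 - \frac{V + V}{V + V}\right)\right) \left(V + 15\right) = \left(V - \left(4 - \frac{2 V}{2 V}\right)\right) \left(15 + V\right) = \left(V + \left(-4 + 2 V \frac{1}{2 V}\right)\right) \left(15 + V\right) = \left(V + \left(-4 + 1\right)\right) \left(15 + V\right) = \left(V - 3\right) \left(15 + V\right) = \left(-3 + V\right) \left(15 + V\right)$)
$K{\left(80 \right)} + X{\left(101,-144 \right)} = \left(-45 + 80^{2} + 12 \cdot 80\right) - 134 = \left(-45 + 6400 + 960\right) - 134 = 7315 - 134 = 7181$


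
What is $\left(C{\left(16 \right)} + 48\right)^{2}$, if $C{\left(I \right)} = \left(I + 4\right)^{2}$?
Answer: $200704$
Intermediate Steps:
$C{\left(I \right)} = \left(4 + I\right)^{2}$
$\left(C{\left(16 \right)} + 48\right)^{2} = \left(\left(4 + 16\right)^{2} + 48\right)^{2} = \left(20^{2} + 48\right)^{2} = \left(400 + 48\right)^{2} = 448^{2} = 200704$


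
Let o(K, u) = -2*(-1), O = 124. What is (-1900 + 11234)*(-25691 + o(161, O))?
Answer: -239781126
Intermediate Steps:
o(K, u) = 2
(-1900 + 11234)*(-25691 + o(161, O)) = (-1900 + 11234)*(-25691 + 2) = 9334*(-25689) = -239781126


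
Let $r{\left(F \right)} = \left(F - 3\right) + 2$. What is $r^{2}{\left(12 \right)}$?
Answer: $121$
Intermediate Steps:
$r{\left(F \right)} = -1 + F$ ($r{\left(F \right)} = \left(-3 + F\right) + 2 = -1 + F$)
$r^{2}{\left(12 \right)} = \left(-1 + 12\right)^{2} = 11^{2} = 121$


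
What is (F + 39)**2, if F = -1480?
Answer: 2076481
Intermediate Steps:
(F + 39)**2 = (-1480 + 39)**2 = (-1441)**2 = 2076481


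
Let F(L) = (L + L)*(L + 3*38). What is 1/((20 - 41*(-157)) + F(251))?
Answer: 1/189687 ≈ 5.2718e-6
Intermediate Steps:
F(L) = 2*L*(114 + L) (F(L) = (2*L)*(L + 114) = (2*L)*(114 + L) = 2*L*(114 + L))
1/((20 - 41*(-157)) + F(251)) = 1/((20 - 41*(-157)) + 2*251*(114 + 251)) = 1/((20 + 6437) + 2*251*365) = 1/(6457 + 183230) = 1/189687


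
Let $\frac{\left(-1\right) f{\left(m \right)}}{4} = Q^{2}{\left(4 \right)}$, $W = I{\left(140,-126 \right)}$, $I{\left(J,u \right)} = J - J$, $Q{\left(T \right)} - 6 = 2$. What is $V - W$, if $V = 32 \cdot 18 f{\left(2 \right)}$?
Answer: $-147456$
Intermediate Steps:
$Q{\left(T \right)} = 8$ ($Q{\left(T \right)} = 6 + 2 = 8$)
$I{\left(J,u \right)} = 0$
$W = 0$
$f{\left(m \right)} = -256$ ($f{\left(m \right)} = - 4 \cdot 8^{2} = \left(-4\right) 64 = -256$)
$V = -147456$ ($V = 32 \cdot 18 \left(-256\right) = 576 \left(-256\right) = -147456$)
$V - W = -147456 - 0 = -147456 + 0 = -147456$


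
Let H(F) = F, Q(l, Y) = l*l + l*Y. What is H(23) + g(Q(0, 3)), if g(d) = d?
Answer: 23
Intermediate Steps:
Q(l, Y) = l**2 + Y*l
H(23) + g(Q(0, 3)) = 23 + 0*(3 + 0) = 23 + 0*3 = 23 + 0 = 23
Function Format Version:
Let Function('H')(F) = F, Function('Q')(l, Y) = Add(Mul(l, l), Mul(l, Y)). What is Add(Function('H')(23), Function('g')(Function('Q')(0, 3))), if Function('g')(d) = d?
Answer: 23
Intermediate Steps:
Function('Q')(l, Y) = Add(Pow(l, 2), Mul(Y, l))
Add(Function('H')(23), Function('g')(Function('Q')(0, 3))) = Add(23, Mul(0, Add(3, 0))) = Add(23, Mul(0, 3)) = Add(23, 0) = 23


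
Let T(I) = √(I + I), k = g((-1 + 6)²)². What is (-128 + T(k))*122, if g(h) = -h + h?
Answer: -15616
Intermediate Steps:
g(h) = 0
k = 0 (k = 0² = 0)
T(I) = √2*√I (T(I) = √(2*I) = √2*√I)
(-128 + T(k))*122 = (-128 + √2*√0)*122 = (-128 + √2*0)*122 = (-128 + 0)*122 = -128*122 = -15616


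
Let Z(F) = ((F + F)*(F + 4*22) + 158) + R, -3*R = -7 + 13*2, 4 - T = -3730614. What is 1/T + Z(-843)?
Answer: 14248144143413/11191854 ≈ 1.2731e+6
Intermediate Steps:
T = 3730618 (T = 4 - 1*(-3730614) = 4 + 3730614 = 3730618)
R = -19/3 (R = -(-7 + 13*2)/3 = -(-7 + 26)/3 = -⅓*19 = -19/3 ≈ -6.3333)
Z(F) = 455/3 + 2*F*(88 + F) (Z(F) = ((F + F)*(F + 4*22) + 158) - 19/3 = ((2*F)*(F + 88) + 158) - 19/3 = ((2*F)*(88 + F) + 158) - 19/3 = (2*F*(88 + F) + 158) - 19/3 = (158 + 2*F*(88 + F)) - 19/3 = 455/3 + 2*F*(88 + F))
1/T + Z(-843) = 1/3730618 + (455/3 + 2*(-843)² + 176*(-843)) = 1/3730618 + (455/3 + 2*710649 - 148368) = 1/3730618 + (455/3 + 1421298 - 148368) = 1/3730618 + 3819245/3 = 14248144143413/11191854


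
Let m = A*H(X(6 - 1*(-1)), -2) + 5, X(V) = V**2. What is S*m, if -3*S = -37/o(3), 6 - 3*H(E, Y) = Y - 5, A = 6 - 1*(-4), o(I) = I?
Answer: 5365/27 ≈ 198.70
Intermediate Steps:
A = 10 (A = 6 + 4 = 10)
H(E, Y) = 11/3 - Y/3 (H(E, Y) = 2 - (Y - 5)/3 = 2 - (-5 + Y)/3 = 2 + (5/3 - Y/3) = 11/3 - Y/3)
S = 37/9 (S = -(-37)/(3*3) = -1/3*(-37/3) = 37/9 ≈ 4.1111)
m = 145/3 (m = 10*(11/3 - 1/3*(-2)) + 5 = 10*(11/3 + 2/3) + 5 = 10*(13/3) + 5 = 130/3 + 5 = 145/3 ≈ 48.333)
S*m = (37/9)*(145/3) = 5365/27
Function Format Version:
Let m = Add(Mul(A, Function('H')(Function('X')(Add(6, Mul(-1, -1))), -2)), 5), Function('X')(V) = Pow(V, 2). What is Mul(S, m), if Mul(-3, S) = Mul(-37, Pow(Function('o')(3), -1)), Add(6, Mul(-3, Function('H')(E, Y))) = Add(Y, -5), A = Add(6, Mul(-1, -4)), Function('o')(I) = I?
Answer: Rational(5365, 27) ≈ 198.70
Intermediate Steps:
A = 10 (A = Add(6, 4) = 10)
Function('H')(E, Y) = Add(Rational(11, 3), Mul(Rational(-1, 3), Y)) (Function('H')(E, Y) = Add(2, Mul(Rational(-1, 3), Add(Y, -5))) = Add(2, Mul(Rational(-1, 3), Add(-5, Y))) = Add(2, Add(Rational(5, 3), Mul(Rational(-1, 3), Y))) = Add(Rational(11, 3), Mul(Rational(-1, 3), Y)))
S = Rational(37, 9) (S = Mul(Rational(-1, 3), Mul(-37, Pow(3, -1))) = Mul(Rational(-1, 3), Mul(-37, Rational(1, 3))) = Mul(Rational(-1, 3), Rational(-37, 3)) = Rational(37, 9) ≈ 4.1111)
m = Rational(145, 3) (m = Add(Mul(10, Add(Rational(11, 3), Mul(Rational(-1, 3), -2))), 5) = Add(Mul(10, Add(Rational(11, 3), Rational(2, 3))), 5) = Add(Mul(10, Rational(13, 3)), 5) = Add(Rational(130, 3), 5) = Rational(145, 3) ≈ 48.333)
Mul(S, m) = Mul(Rational(37, 9), Rational(145, 3)) = Rational(5365, 27)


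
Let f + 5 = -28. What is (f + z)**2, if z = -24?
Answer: 3249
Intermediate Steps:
f = -33 (f = -5 - 28 = -33)
(f + z)**2 = (-33 - 24)**2 = (-57)**2 = 3249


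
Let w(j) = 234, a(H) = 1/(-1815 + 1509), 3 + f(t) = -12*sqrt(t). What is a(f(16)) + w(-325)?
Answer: 71603/306 ≈ 234.00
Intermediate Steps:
f(t) = -3 - 12*sqrt(t)
a(H) = -1/306 (a(H) = 1/(-306) = -1/306)
a(f(16)) + w(-325) = -1/306 + 234 = 71603/306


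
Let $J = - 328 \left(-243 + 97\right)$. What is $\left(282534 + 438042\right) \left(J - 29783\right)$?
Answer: $13046028480$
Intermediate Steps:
$J = 47888$ ($J = \left(-328\right) \left(-146\right) = 47888$)
$\left(282534 + 438042\right) \left(J - 29783\right) = \left(282534 + 438042\right) \left(47888 - 29783\right) = 720576 \cdot 18105 = 13046028480$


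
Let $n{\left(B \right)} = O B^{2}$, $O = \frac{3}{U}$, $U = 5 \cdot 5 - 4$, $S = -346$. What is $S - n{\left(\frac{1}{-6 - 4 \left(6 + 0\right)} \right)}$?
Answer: $- \frac{2179801}{6300} \approx -346.0$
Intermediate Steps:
$U = 21$ ($U = 25 - 4 = 21$)
$O = \frac{1}{7}$ ($O = \frac{3}{21} = 3 \cdot \frac{1}{21} = \frac{1}{7} \approx 0.14286$)
$n{\left(B \right)} = \frac{B^{2}}{7}$
$S - n{\left(\frac{1}{-6 - 4 \left(6 + 0\right)} \right)} = -346 - \frac{\left(\frac{1}{-6 - 4 \left(6 + 0\right)}\right)^{2}}{7} = -346 - \frac{\left(\frac{1}{-6 - 24}\right)^{2}}{7} = -346 - \frac{\left(\frac{1}{-30}\right)^{2}}{7} = -346 - \frac{\left(- \frac{1}{30}\right)^{2}}{7} = -346 - \frac{1}{7} \cdot \frac{1}{900} = -346 - \frac{1}{6300} = - \frac{2179801}{6300}$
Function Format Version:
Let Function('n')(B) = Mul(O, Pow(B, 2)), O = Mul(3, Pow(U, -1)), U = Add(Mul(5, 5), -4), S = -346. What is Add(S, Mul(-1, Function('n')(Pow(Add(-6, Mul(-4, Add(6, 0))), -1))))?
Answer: Rational(-2179801, 6300) ≈ -346.00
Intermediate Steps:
U = 21 (U = Add(25, -4) = 21)
O = Rational(1, 7) (O = Mul(3, Pow(21, -1)) = Mul(3, Rational(1, 21)) = Rational(1, 7) ≈ 0.14286)
Function('n')(B) = Mul(Rational(1, 7), Pow(B, 2))
Add(S, Mul(-1, Function('n')(Pow(Add(-6, Mul(-4, Add(6, 0))), -1)))) = Add(-346, Mul(-1, Mul(Rational(1, 7), Pow(Pow(Add(-6, Mul(-4, Add(6, 0))), -1), 2)))) = Add(-346, Mul(-1, Mul(Rational(1, 7), Pow(Pow(Add(-6, Mul(-4, 6)), -1), 2)))) = Add(-346, Mul(-1, Mul(Rational(1, 7), Pow(Pow(Add(-6, -24), -1), 2)))) = Add(-346, Mul(-1, Mul(Rational(1, 7), Pow(Pow(-30, -1), 2)))) = Add(-346, Mul(-1, Mul(Rational(1, 7), Pow(Rational(-1, 30), 2)))) = Add(-346, Mul(-1, Mul(Rational(1, 7), Rational(1, 900)))) = Add(-346, Mul(-1, Rational(1, 6300))) = Add(-346, Rational(-1, 6300)) = Rational(-2179801, 6300)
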